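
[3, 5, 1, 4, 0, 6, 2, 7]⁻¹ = [4, 2, 6, 0, 3, 1, 5, 7]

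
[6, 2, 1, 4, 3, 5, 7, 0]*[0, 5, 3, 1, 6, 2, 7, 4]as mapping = [0→7, 1→3, 2→5, 3→6, 4→1, 5→2, 6→4, 7→0]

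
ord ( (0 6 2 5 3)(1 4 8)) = 15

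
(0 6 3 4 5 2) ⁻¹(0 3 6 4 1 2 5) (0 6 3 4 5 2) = (0 2 6 4 3 5 1) 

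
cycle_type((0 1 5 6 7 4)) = 6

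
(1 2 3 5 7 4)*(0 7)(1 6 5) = (0 7 4 6 5)(1 2 3)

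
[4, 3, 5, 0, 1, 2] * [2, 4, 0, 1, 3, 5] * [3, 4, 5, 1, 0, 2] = [1, 4, 2, 5, 0, 3]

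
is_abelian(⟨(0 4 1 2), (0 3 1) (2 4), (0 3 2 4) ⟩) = no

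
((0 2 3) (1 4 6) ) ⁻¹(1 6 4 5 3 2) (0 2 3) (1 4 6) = (0 3 4 1 6 5) 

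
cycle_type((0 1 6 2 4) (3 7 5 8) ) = 4.5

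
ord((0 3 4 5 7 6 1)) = 7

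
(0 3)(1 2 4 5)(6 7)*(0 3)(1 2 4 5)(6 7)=(1 4)(2 5)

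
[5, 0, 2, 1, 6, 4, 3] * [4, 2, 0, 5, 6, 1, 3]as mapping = [0→1, 1→4, 2→0, 3→2, 4→3, 5→6, 6→5]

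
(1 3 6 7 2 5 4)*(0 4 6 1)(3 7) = (0 4)(1 7 2 5 6 3)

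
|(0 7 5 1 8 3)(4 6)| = 6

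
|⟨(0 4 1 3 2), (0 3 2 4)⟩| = 20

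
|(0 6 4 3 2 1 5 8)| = 8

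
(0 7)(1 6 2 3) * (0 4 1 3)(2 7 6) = (0 6 7 4 1 2)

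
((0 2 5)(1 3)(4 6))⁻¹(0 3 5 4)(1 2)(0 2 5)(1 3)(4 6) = (0 6 2 1)(3 5)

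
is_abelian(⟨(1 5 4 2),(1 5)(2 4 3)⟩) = no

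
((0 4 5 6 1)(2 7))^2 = (0 5 1 4 6)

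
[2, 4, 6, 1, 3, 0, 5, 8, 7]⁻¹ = [5, 3, 0, 4, 1, 6, 2, 8, 7]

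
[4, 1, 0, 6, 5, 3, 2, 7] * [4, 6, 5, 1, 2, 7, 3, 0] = [2, 6, 4, 3, 7, 1, 5, 0]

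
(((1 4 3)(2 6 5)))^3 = ()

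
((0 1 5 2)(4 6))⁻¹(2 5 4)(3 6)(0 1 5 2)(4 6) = (0 2 6)(3 4)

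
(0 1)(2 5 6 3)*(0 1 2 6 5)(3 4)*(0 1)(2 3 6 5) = (0 3 5 2 1)(4 6)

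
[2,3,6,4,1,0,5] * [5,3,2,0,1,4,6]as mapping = [0→2,1→0,2→6,3→1,4→3,5→5,6→4]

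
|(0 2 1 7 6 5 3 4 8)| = 9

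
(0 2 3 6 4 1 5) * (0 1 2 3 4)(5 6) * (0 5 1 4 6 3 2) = (0 2 6 5 4)(1 3)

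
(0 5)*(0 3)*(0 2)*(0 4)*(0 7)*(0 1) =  (0 5 3 2 4 7 1)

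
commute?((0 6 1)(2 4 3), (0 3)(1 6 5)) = no:(0 6 1)(2 4 3)*(0 3)(1 6 5) = (0 5 1 3 2 4), (0 3)(1 6 5)*(0 6 1)(2 4 3) = (0 2 4 3 6 5)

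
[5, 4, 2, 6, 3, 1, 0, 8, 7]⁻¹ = [6, 5, 2, 4, 1, 0, 3, 8, 7]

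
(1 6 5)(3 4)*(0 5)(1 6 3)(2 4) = (0 5 6)(1 3 2 4)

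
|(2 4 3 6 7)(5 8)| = 10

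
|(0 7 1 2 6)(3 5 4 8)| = 20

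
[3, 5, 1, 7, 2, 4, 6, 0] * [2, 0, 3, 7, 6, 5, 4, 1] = [7, 5, 0, 1, 3, 6, 4, 2]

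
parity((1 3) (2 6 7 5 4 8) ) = even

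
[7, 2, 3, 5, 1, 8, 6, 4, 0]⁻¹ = [8, 4, 1, 2, 7, 3, 6, 0, 5]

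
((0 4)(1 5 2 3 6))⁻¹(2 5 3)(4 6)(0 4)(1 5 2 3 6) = (0 1)(2 6 3)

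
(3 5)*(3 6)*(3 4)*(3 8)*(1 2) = (1 2)(3 5 6 4 8)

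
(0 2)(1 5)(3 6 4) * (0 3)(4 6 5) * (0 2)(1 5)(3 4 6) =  (1 6 3)(2 4)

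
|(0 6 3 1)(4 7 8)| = 12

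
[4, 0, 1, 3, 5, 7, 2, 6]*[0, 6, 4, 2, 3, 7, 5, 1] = [3, 0, 6, 2, 7, 1, 4, 5]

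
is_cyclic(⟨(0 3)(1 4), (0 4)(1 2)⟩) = no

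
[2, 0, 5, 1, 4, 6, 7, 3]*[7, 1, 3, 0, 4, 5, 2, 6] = [3, 7, 5, 1, 4, 2, 6, 0]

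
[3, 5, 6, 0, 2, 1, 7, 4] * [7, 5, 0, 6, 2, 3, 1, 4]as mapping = [0→6, 1→3, 2→1, 3→7, 4→0, 5→5, 6→4, 7→2]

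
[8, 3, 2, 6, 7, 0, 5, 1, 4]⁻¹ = [5, 7, 2, 1, 8, 6, 3, 4, 0]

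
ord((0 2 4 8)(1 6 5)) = 12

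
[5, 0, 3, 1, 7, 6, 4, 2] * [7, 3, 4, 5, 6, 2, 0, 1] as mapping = [0→2, 1→7, 2→5, 3→3, 4→1, 5→0, 6→6, 7→4] 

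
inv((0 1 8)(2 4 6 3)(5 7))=(0 8 1)(2 3 6 4)(5 7)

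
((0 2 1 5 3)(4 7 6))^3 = (0 5 2 3 1)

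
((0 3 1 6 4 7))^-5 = (0 3 1 6 4 7)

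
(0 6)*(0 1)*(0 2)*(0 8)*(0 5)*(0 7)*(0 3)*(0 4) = (0 6 1 2 8 5 7 3 4)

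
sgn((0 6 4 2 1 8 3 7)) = -1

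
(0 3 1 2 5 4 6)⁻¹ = (0 6 4 5 2 1 3)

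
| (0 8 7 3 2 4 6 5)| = 8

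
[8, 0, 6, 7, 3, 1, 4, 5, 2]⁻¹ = [1, 5, 8, 4, 6, 7, 2, 3, 0]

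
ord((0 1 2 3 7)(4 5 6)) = 15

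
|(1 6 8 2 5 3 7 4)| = 8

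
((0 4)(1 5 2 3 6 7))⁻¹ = (0 4)(1 7 6 3 2 5)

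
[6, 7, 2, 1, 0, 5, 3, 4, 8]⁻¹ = [4, 3, 2, 6, 7, 5, 0, 1, 8]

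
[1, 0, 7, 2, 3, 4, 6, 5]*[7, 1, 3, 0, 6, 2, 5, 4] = [1, 7, 4, 3, 0, 6, 5, 2]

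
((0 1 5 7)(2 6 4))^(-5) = (0 7 5 1)(2 6 4)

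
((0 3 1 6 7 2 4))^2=(0 1 7 4 3 6 2)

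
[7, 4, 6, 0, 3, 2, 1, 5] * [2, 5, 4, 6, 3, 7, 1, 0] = [0, 3, 1, 2, 6, 4, 5, 7]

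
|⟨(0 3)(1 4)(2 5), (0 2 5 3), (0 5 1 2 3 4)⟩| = 720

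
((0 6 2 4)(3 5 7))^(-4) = (3 7 5)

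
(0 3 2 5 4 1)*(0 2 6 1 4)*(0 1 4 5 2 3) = (1 3 6 4 5)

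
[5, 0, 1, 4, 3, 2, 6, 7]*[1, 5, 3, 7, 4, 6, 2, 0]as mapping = [0→6, 1→1, 2→5, 3→4, 4→7, 5→3, 6→2, 7→0]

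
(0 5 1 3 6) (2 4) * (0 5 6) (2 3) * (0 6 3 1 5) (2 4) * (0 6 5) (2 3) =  (0 2 3 5) (1 4) 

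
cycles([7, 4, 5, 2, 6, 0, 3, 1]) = (0 7 1 4 6 3 2 5)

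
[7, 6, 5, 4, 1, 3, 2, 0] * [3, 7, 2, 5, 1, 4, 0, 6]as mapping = [0→6, 1→0, 2→4, 3→1, 4→7, 5→5, 6→2, 7→3]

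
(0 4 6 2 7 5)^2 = (0 6 7)(2 5 4)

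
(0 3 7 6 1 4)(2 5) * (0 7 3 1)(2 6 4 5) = (0 1 5 6)(4 7)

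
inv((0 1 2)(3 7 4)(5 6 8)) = (0 2 1)(3 4 7)(5 8 6)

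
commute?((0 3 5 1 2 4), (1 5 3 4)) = no:(0 3 5 1 2 4)*(1 5 3 4) = (0 4)(1 2), (1 5 3 4)*(0 3 5 1 2 4) = (0 3)(2 4)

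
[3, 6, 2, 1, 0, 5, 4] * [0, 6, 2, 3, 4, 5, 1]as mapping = [0→3, 1→1, 2→2, 3→6, 4→0, 5→5, 6→4]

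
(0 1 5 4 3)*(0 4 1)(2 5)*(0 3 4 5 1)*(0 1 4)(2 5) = (0 3 2 4)(1 5)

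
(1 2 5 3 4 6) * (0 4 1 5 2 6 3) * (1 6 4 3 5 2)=(0 3 6 2 1 4 5)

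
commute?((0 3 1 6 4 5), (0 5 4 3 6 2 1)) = no:(0 3 1 6 4 5) * (0 5 4 3 6 2 1) = (0 6 3)(1 2), (0 5 4 3 6 2 1) * (0 3 1 6 4 5) = (1 3 4)(2 6)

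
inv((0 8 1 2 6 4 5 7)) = (0 7 5 4 6 2 1 8)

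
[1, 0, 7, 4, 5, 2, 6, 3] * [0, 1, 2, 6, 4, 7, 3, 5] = [1, 0, 5, 4, 7, 2, 3, 6] 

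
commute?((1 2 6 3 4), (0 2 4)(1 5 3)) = no:(1 2 6 3 4)*(0 2 4)(1 5 3) = (0 2 6 1 4 5 3), (0 2 4)(1 5 3)*(1 2 6 3 4) = (0 6 3 2 1 5 4)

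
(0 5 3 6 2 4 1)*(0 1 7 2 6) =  (0 5 3)(2 4 7)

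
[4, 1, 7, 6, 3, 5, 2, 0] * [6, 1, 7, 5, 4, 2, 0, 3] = [4, 1, 3, 0, 5, 2, 7, 6]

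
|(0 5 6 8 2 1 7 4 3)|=9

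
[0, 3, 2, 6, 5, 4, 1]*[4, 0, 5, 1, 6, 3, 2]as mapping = [0→4, 1→1, 2→5, 3→2, 4→3, 5→6, 6→0]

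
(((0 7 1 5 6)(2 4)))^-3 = (0 1 6 7 5)(2 4)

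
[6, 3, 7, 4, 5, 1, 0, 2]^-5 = [6, 5, 7, 1, 3, 4, 0, 2]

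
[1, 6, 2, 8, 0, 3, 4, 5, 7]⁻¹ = [4, 0, 2, 5, 6, 7, 1, 8, 3]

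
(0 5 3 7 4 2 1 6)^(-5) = (0 7 1 5 4 6 3 2)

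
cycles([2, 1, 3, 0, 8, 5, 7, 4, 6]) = (0 2 3)(4 8 6 7)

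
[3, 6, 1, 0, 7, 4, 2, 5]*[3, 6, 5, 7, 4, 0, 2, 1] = [7, 2, 6, 3, 1, 4, 5, 0]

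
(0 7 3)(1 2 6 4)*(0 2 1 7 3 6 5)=(0 3 2 5)(4 7 6)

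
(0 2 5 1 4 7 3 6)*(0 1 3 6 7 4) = (0 2 5 3 7 6 1)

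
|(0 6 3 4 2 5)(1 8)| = 6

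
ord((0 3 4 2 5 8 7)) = 7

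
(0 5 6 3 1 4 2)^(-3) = (0 1 5 4 6 2 3)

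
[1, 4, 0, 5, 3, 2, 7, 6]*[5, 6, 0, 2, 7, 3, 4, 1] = [6, 7, 5, 3, 2, 0, 1, 4]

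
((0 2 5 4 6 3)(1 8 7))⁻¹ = (0 3 6 4 5 2)(1 7 8)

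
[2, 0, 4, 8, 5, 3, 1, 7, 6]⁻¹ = [1, 6, 0, 5, 2, 4, 8, 7, 3]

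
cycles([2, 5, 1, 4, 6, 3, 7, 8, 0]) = (0 2 1 5 3 4 6 7 8)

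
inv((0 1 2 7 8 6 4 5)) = (0 5 4 6 8 7 2 1)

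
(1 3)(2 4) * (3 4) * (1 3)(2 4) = (1 2)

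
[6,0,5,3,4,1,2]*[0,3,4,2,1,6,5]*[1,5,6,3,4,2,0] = [2,1,0,6,5,3,4] 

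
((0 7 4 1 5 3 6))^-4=(0 1 6 4 3 7 5)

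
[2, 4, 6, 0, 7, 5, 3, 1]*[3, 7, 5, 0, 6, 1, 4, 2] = [5, 6, 4, 3, 2, 1, 0, 7]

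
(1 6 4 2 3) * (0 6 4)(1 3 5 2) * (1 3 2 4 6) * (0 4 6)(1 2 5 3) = (0 2 3 5 6 4 1)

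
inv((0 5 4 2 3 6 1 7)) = (0 7 1 6 3 2 4 5)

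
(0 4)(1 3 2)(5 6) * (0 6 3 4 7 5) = (0 7 5 3 2 1 4 6)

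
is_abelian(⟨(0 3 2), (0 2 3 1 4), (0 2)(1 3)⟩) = no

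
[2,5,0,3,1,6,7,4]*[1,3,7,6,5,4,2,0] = [7,4,1,6,3,2,0,5]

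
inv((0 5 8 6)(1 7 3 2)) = (0 6 8 5)(1 2 3 7)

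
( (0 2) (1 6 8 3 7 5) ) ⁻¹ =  (0 2) (1 5 7 3 8 6) 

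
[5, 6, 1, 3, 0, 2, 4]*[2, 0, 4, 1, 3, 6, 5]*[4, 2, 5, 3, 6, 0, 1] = [1, 0, 4, 2, 5, 6, 3]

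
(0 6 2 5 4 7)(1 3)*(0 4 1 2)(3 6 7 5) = (0 7 4 5 1 6)(2 3)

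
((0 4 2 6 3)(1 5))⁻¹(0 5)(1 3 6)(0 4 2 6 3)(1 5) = (0 3 5)(1 4)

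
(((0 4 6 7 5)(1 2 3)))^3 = (0 7 4 5 6)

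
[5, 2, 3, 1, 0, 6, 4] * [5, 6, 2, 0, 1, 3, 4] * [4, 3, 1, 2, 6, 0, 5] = [2, 1, 4, 5, 0, 6, 3]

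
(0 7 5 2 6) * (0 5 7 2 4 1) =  (0 2 6 5 4 1) 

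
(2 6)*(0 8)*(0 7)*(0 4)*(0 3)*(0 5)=(0 8 7 4 3 5)(2 6)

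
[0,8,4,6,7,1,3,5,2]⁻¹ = [0,5,8,6,2,7,3,4,1]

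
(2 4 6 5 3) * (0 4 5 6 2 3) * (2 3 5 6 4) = (0 2 6 4 3 5)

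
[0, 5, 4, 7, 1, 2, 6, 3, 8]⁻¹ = [0, 4, 5, 7, 2, 1, 6, 3, 8]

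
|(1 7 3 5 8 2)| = 6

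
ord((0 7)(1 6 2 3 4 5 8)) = 14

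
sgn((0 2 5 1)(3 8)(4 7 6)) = 1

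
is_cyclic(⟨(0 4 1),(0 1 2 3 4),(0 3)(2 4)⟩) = no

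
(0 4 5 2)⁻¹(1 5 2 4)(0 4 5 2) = (0 5 1 2)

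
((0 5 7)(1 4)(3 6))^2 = (0 7 5)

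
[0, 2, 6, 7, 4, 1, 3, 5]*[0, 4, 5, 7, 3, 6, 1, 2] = [0, 5, 1, 2, 3, 4, 7, 6]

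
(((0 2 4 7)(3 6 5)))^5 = (0 2 4 7)(3 5 6)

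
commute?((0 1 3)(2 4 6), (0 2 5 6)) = no:(0 1 3)(2 4 6) * (0 2 5 6) = (0 1 3 2 4)(5 6), (0 2 5 6) * (0 1 3)(2 4 6) = (0 4 6 1 3)(2 5)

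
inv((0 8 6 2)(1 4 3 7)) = (0 2 6 8)(1 7 3 4)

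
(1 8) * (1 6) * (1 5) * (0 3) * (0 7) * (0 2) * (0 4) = (0 3 7 2 4)(1 8 6 5)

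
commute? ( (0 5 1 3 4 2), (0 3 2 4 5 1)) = no: (0 5 1 3 4 2) * (0 3 2 4 5 1) = (0 1 2 3 5), (0 3 2 4 5 1) * (0 5 1 3 4 2) = (0 4 1 5 3)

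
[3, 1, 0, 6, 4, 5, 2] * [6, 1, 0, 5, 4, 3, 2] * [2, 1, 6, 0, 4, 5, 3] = [5, 1, 3, 6, 4, 0, 2]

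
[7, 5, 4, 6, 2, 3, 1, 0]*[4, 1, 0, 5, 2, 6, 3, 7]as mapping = [0→7, 1→6, 2→2, 3→3, 4→0, 5→5, 6→1, 7→4]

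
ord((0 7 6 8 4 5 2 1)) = 8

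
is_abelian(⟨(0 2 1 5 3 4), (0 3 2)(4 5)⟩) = no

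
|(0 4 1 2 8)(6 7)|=10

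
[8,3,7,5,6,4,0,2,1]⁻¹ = [6,8,7,1,5,3,4,2,0]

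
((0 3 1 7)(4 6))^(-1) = (0 7 1 3)(4 6)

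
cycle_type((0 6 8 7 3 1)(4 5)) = 2.6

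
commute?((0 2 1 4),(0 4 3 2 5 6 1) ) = no:(0 2 1 4) * (0 4 3 2 5 6 1) = (0 5 6 1 3 2),(0 4 3 2 5 6 1) * (0 2 1 4) = (1 2 5 6 4 3) 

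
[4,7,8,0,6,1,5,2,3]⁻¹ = [3,5,7,8,0,6,4,1,2]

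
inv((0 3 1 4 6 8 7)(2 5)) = (0 7 8 6 4 1 3)(2 5)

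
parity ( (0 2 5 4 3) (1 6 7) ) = even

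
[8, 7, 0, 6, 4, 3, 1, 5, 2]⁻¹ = [2, 6, 8, 5, 4, 7, 3, 1, 0]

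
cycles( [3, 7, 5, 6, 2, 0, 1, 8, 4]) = (0 3 6 1 7 8 4 2 5)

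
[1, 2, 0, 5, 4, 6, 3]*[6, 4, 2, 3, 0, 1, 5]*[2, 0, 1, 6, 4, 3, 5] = [4, 1, 5, 0, 2, 3, 6]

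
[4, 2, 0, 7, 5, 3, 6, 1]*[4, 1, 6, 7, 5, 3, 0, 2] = [5, 6, 4, 2, 3, 7, 0, 1]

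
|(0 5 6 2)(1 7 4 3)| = 4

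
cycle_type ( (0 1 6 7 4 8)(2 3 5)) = 3.6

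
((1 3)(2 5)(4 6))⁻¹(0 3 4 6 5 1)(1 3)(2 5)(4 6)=(0 1 6 4 2 3)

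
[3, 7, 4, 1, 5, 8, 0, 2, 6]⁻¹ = [6, 3, 7, 0, 2, 4, 8, 1, 5]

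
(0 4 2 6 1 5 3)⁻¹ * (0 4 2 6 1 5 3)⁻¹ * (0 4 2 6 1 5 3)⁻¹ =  (0 1 4 5 2 3 6)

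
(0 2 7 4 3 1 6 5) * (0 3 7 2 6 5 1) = (0 6 1 5 3)(4 7)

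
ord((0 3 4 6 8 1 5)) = 7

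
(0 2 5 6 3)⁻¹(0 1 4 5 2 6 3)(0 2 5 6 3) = (0 2 1 4 6 5 3)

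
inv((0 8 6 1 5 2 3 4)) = (0 4 3 2 5 1 6 8)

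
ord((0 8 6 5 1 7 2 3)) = 8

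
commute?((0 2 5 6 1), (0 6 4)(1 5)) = no:(0 2 5 6 1)*(0 6 4)(1 5) = (0 2 1 6 5 4), (0 6 4)(1 5)*(0 2 5 6 1) = (0 1 6 4 2 5)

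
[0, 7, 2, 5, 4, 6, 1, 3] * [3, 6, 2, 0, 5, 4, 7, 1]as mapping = [0→3, 1→1, 2→2, 3→4, 4→5, 5→7, 6→6, 7→0]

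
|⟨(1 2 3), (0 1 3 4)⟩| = 120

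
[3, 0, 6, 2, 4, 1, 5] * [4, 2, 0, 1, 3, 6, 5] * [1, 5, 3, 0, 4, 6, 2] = [5, 4, 6, 1, 0, 3, 2]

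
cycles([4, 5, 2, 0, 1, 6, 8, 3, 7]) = (0 4 1 5 6 8 7 3)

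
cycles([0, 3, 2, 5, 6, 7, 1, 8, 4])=(1 3 5 7 8 4 6)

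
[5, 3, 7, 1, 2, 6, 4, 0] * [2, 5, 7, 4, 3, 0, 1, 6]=[0, 4, 6, 5, 7, 1, 3, 2]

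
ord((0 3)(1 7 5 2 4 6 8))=14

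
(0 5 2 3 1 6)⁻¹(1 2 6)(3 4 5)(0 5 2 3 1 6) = (0 6 3)(1 4 2)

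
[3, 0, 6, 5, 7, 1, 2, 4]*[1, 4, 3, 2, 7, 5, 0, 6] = [2, 1, 0, 5, 6, 4, 3, 7]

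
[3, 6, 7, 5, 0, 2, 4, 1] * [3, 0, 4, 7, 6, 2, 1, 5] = [7, 1, 5, 2, 3, 4, 6, 0]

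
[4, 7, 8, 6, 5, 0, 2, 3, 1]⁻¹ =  [5, 8, 6, 7, 0, 4, 3, 1, 2]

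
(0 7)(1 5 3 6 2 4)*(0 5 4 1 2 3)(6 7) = (0 6 3 7 5)(1 4 2)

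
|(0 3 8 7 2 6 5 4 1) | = 9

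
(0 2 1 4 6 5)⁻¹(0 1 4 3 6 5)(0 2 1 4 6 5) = (0 2 4 6 3 5)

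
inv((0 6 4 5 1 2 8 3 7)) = (0 7 3 8 2 1 5 4 6)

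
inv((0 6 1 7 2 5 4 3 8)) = (0 8 3 4 5 2 7 1 6)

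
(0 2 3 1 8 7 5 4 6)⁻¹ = (0 6 4 5 7 8 1 3 2)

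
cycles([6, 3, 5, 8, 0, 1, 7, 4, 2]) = (0 6 7 4)(1 3 8 2 5)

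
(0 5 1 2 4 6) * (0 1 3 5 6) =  (0 6 1 2 4)(3 5)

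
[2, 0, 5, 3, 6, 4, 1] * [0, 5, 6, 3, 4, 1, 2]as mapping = [0→6, 1→0, 2→1, 3→3, 4→2, 5→4, 6→5]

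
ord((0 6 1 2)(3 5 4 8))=4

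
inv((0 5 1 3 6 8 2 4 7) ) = (0 7 4 2 8 6 3 1 5) 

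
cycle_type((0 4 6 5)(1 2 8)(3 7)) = 2.3.4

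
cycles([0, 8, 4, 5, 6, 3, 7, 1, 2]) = (1 8 2 4 6 7)(3 5)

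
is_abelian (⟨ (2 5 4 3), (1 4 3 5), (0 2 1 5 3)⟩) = no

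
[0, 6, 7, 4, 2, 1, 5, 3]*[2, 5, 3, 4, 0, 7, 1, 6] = [2, 1, 6, 0, 3, 5, 7, 4]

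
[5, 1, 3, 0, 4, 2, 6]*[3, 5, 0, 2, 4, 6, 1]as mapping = [0→6, 1→5, 2→2, 3→3, 4→4, 5→0, 6→1]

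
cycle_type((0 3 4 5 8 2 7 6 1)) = 9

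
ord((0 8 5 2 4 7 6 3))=8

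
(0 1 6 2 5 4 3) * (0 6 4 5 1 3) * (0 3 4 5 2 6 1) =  (0 4 3 1 5 2)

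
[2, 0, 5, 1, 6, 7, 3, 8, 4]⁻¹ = [1, 3, 0, 6, 8, 2, 4, 5, 7]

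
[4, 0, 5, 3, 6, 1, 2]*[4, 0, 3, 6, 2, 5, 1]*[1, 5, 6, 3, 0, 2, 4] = [6, 0, 2, 4, 5, 1, 3]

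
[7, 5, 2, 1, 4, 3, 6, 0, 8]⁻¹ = [7, 3, 2, 5, 4, 1, 6, 0, 8]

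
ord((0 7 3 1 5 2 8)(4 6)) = 14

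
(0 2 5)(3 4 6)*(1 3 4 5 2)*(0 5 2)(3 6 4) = (0 1 6 3 2)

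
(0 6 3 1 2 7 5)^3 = (0 1 5 3 7 6 2)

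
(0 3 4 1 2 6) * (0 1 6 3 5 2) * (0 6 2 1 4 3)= (0 5 1 6 4 2)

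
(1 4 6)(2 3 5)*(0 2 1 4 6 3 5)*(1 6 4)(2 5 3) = (0 5 6 1 4 2 3)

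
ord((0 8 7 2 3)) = 5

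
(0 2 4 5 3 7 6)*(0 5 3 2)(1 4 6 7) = (1 4 3)(2 6 5)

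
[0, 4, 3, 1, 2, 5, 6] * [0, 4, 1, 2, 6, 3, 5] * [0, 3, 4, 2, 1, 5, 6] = [0, 6, 4, 1, 3, 2, 5]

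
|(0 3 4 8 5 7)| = 6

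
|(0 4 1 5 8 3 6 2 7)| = 9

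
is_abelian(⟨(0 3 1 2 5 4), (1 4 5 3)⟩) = no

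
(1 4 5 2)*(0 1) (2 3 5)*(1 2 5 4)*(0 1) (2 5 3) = (0 5 2 1) (3 4) 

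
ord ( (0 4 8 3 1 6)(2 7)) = 6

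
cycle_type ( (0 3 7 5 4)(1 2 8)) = 3.5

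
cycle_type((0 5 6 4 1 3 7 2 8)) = 9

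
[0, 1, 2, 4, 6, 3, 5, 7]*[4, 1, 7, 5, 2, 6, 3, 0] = [4, 1, 7, 2, 3, 5, 6, 0]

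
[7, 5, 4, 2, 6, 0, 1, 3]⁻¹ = [5, 6, 3, 7, 2, 1, 4, 0]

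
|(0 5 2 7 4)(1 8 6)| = 15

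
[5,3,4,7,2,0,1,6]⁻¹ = [5,6,4,1,2,0,7,3]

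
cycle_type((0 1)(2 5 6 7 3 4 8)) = 2.7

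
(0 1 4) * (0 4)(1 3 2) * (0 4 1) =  (0 3 2)(1 4)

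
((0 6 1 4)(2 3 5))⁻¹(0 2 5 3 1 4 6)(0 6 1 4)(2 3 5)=(0 1 6 3 2 5 4)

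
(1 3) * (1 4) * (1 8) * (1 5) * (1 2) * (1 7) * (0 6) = (0 6)(1 3 4 8 5 2 7)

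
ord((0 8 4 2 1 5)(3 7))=6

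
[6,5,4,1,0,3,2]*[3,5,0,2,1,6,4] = [4,6,1,5,3,2,0]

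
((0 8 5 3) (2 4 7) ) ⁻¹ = (0 3 5 8) (2 7 4) 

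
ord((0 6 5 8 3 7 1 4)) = 8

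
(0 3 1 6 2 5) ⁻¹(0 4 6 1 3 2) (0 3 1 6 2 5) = (1 5 3 4 2 6) 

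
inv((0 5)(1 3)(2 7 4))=(0 5)(1 3)(2 4 7)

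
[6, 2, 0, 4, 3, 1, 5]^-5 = [0, 1, 2, 4, 3, 5, 6]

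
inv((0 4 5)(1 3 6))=(0 5 4)(1 6 3)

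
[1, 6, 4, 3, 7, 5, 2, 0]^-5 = [1, 6, 4, 3, 7, 5, 2, 0]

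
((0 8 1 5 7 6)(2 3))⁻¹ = (0 6 7 5 1 8)(2 3)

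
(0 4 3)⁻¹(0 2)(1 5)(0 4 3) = (1 5)(2 4)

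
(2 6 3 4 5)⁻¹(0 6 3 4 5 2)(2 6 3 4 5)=(0 3 4 5 2 6)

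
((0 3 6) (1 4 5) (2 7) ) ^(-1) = (0 6 3) (1 5 4) (2 7) 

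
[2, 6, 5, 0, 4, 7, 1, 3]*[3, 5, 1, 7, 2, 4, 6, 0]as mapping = [0→1, 1→6, 2→4, 3→3, 4→2, 5→0, 6→5, 7→7]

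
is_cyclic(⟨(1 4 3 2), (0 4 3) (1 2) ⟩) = no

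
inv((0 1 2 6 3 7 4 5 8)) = (0 8 5 4 7 3 6 2 1)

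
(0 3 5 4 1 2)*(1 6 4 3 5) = (0 5 3 1 2)(4 6)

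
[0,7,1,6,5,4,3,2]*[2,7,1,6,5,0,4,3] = [2,3,7,4,0,5,6,1]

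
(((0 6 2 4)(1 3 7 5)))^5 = (0 6 2 4)(1 3 7 5)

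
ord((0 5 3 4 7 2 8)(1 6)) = 14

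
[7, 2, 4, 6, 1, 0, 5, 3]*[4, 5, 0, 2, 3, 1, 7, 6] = [6, 0, 3, 7, 5, 4, 1, 2]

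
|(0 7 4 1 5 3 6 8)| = 8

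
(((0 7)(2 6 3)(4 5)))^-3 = (0 7)(4 5)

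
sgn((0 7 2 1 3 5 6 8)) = -1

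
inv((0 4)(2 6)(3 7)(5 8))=(0 4)(2 6)(3 7)(5 8)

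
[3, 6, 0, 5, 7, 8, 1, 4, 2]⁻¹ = [2, 6, 8, 0, 7, 3, 1, 4, 5]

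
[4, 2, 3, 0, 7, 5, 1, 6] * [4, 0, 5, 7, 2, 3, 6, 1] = [2, 5, 7, 4, 1, 3, 0, 6]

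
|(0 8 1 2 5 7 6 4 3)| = 9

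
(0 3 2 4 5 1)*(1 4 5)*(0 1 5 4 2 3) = (2 4 5)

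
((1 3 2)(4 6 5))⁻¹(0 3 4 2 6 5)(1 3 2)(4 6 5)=(0 2 6 1 5 4)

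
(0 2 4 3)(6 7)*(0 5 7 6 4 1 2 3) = (0 3 5 7 4)(1 2)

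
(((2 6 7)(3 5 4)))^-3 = ()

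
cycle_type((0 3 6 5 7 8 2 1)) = 8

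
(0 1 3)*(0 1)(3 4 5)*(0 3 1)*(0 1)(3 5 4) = (0 5)(1 3)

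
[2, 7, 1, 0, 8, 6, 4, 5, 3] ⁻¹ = [3, 2, 0, 8, 6, 7, 5, 1, 4] 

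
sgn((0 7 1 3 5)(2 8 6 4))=-1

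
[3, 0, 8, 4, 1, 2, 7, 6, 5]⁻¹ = [1, 4, 5, 0, 3, 8, 7, 6, 2]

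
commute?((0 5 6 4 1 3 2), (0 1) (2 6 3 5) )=no:(0 5 6 4 1 3 2)*(0 1) (2 6 3 5)=(0 2 1 5 3 6 4), (0 1) (2 6 3 5)*(0 5 6 4 1 3 2)=(0 3 6 2 4 1 5) 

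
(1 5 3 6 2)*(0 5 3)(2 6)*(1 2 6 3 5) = (0 1 5)(3 6)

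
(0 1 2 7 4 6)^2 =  (0 2 4)(1 7 6)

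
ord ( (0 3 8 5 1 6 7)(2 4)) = 14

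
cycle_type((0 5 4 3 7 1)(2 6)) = 2.6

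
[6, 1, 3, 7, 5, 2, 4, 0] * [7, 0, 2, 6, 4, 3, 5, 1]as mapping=[0→5, 1→0, 2→6, 3→1, 4→3, 5→2, 6→4, 7→7]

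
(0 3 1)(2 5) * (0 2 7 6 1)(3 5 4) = (0 5 7 6 1 2 4 3)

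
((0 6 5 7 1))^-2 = (0 7 6 1 5)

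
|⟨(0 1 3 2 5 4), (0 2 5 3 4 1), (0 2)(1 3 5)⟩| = 720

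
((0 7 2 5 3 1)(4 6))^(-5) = (0 7 2 5 3 1)(4 6)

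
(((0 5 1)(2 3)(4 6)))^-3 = (2 3)(4 6)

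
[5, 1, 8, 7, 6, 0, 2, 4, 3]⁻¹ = [5, 1, 6, 8, 7, 0, 4, 3, 2]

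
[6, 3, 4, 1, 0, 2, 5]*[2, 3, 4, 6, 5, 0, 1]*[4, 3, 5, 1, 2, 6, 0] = [3, 0, 6, 1, 5, 2, 4]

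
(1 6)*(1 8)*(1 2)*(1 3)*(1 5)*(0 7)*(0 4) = (0 7 4)(1 6 8 2 3 5)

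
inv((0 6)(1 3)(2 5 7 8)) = (0 6)(1 3)(2 8 7 5)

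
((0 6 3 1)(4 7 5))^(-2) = (0 3)(1 6)(4 7 5)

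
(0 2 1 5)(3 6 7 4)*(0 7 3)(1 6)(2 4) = (0 4)(1 5 7 2 6 3)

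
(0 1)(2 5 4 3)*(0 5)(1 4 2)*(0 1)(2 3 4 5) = (0 5 3)(1 2)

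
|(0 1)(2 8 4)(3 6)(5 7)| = 6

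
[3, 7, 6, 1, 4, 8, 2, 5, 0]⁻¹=[8, 3, 6, 0, 4, 7, 2, 1, 5]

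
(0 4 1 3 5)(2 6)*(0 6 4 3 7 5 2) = (0 3 2 4 1 7 5 6)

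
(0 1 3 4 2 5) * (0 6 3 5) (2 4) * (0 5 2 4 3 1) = (1 2 5 6) (3 4) 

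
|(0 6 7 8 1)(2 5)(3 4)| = 10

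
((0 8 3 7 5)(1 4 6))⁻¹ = (0 5 7 3 8)(1 6 4)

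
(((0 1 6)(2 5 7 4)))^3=(2 4 7 5)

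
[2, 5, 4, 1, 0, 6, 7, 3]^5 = [4, 1, 0, 3, 2, 5, 6, 7]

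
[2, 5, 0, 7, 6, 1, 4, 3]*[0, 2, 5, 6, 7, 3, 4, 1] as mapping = [0→5, 1→3, 2→0, 3→1, 4→4, 5→2, 6→7, 7→6] 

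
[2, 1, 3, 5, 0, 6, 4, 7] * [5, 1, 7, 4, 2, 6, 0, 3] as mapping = [0→7, 1→1, 2→4, 3→6, 4→5, 5→0, 6→2, 7→3] 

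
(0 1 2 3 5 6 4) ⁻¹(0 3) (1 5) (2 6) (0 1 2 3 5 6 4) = (1 5) (2 6) (3 4) 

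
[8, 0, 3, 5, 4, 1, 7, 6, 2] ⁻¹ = [1, 5, 8, 2, 4, 3, 7, 6, 0] 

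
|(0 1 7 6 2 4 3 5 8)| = 9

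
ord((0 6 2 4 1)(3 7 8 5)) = 20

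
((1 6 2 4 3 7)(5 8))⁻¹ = (1 7 3 4 2 6)(5 8)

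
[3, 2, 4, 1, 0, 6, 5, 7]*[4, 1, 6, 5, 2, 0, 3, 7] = [5, 6, 2, 1, 4, 3, 0, 7]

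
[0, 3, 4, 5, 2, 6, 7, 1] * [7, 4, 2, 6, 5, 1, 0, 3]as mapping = [0→7, 1→6, 2→5, 3→1, 4→2, 5→0, 6→3, 7→4]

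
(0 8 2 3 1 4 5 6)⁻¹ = (0 6 5 4 1 3 2 8)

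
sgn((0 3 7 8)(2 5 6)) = -1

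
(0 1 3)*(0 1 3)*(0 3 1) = (0 1 3)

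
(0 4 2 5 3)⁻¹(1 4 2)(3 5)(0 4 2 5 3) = (0 3)(1 2 5)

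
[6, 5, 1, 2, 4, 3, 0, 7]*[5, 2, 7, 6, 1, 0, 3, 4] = [3, 0, 2, 7, 1, 6, 5, 4]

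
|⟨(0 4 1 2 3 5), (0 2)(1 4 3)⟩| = 720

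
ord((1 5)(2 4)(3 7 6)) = 6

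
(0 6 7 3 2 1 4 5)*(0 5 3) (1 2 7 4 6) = (0 1 6 4 3 7) 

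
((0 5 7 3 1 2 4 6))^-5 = (0 3 4 5 1 6 7 2)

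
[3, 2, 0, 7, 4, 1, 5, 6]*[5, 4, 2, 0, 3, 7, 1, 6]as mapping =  [0→0, 1→2, 2→5, 3→6, 4→3, 5→4, 6→7, 7→1]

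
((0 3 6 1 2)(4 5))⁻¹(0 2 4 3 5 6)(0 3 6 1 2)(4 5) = (0 5 6 4 1 3)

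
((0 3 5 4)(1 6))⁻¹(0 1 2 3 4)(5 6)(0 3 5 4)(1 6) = (0 3 6 2 5)(1 4)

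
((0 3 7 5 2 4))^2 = (0 7 2)(3 5 4)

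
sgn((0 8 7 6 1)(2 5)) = -1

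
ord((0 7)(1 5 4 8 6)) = 10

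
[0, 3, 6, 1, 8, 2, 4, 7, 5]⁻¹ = [0, 3, 5, 1, 6, 8, 2, 7, 4]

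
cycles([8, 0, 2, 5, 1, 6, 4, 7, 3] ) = (0 8 3 5 6 4 1)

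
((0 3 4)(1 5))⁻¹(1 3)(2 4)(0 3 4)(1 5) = (0 2)(4 5)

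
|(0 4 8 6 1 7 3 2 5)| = 9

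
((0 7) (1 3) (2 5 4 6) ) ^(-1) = (0 7) (1 3) (2 6 4 5) 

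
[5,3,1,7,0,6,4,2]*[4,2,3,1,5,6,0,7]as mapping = [0→6,1→1,2→2,3→7,4→4,5→0,6→5,7→3]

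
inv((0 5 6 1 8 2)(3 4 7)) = (0 2 8 1 6 5)(3 7 4)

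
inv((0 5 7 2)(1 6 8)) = (0 2 7 5)(1 8 6)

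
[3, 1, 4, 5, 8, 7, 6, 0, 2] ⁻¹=[7, 1, 8, 0, 2, 3, 6, 5, 4] 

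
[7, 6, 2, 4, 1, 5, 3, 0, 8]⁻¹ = [7, 4, 2, 6, 3, 5, 1, 0, 8]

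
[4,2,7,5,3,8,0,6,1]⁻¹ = [6,8,1,4,0,3,7,2,5]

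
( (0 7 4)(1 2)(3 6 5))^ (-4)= (0 4 7)(3 5 6)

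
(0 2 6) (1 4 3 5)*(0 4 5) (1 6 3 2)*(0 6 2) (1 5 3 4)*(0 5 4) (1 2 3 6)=(0 4 5 3 1 6 2) 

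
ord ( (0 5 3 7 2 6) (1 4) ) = 6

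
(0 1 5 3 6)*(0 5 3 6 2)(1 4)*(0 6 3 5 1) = (0 4)(1 5 3 2 6)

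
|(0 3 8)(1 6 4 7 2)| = 15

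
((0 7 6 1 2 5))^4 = (0 2 6)(1 7 5)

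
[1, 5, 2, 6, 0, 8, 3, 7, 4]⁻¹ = [4, 0, 2, 6, 8, 1, 3, 7, 5]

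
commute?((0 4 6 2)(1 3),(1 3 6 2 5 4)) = no:(0 4 6 2)(1 3) * (1 3 6 2 5 4) = (0 1 6 5 4 2),(1 3 6 2 5 4) * (0 4 6 2)(1 3) = (0 4 3 2 5 6)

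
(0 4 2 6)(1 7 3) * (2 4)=(0 2 6)(1 7 3)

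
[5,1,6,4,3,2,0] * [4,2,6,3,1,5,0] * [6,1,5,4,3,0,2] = [0,5,6,1,4,2,3]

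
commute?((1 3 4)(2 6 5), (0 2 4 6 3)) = no:(1 3 4)(2 6 5)*(0 2 4 6 3) = (0 2 3 6 5 4 1), (0 2 4 6 3)*(1 3 4)(2 6 5) = (0 6 4 5 2 1 3)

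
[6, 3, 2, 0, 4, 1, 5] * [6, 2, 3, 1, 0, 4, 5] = [5, 1, 3, 6, 0, 2, 4]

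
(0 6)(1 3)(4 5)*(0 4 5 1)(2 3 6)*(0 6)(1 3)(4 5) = (0 2 1)(3 6 5 4)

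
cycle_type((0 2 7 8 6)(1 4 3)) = 3.5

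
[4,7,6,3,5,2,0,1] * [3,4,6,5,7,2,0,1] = [7,1,0,5,2,6,3,4]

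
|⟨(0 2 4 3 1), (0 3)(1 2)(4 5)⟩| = 120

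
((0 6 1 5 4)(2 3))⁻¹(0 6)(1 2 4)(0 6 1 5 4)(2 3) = (0 5 3)(1 6)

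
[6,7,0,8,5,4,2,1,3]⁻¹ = [2,7,6,8,5,4,0,1,3]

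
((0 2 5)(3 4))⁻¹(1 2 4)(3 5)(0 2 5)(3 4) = (0 4)(1 5 3)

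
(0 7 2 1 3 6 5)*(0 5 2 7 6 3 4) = (0 6 2 1 4)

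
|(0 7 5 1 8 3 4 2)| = 8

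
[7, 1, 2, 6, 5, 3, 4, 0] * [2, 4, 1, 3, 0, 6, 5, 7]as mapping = [0→7, 1→4, 2→1, 3→5, 4→6, 5→3, 6→0, 7→2]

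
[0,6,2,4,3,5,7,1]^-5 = [0,6,2,4,3,5,7,1]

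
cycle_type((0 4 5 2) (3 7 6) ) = 3.4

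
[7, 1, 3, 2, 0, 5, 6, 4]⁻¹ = [4, 1, 3, 2, 7, 5, 6, 0]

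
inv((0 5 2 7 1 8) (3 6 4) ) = (0 8 1 7 2 5) (3 4 6) 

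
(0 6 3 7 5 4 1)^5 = (0 4 7 6 1 5 3)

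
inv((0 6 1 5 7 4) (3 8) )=(0 4 7 5 1 6) (3 8) 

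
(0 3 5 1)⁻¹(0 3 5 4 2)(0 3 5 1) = (1 4 2 3 5)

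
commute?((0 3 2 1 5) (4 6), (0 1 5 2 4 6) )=no:(0 3 2 1 5) (4 6)*(0 1 5 2 4 6)=(0 3 4) (1 2 5), (0 1 5 2 4 6)*(0 3 2 1 5) (4 6)=(0 5 1) (2 6 3) 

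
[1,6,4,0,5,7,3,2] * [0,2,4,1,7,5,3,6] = [2,3,7,0,5,6,1,4]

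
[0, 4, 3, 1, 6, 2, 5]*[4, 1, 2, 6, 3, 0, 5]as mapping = [0→4, 1→3, 2→6, 3→1, 4→5, 5→2, 6→0]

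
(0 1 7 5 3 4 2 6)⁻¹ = (0 6 2 4 3 5 7 1)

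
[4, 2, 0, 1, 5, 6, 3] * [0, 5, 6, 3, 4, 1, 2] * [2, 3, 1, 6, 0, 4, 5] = [0, 5, 2, 4, 3, 1, 6]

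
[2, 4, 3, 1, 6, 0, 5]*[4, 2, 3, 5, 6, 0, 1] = [3, 6, 5, 2, 1, 4, 0]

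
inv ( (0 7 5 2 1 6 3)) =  (0 3 6 1 2 5 7)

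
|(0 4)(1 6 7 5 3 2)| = 6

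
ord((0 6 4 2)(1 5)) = 4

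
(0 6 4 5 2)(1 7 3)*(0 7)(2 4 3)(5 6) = (0 5 4 6 3 1)(2 7)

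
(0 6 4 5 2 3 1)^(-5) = (0 4 2 1 6 5 3)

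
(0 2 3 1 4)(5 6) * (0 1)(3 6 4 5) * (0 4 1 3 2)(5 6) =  (1 6 2 5)(3 4)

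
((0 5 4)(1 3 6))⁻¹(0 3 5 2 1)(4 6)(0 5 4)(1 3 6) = (0 1)(2 3 5 6 4)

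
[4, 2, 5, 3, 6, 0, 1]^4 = [2, 4, 6, 3, 5, 1, 0]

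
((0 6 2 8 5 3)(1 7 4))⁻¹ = (0 3 5 8 2 6)(1 4 7)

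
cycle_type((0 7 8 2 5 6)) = 6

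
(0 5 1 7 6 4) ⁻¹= (0 4 6 7 1 5) 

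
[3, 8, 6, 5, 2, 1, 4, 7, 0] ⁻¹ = [8, 5, 4, 0, 6, 3, 2, 7, 1] 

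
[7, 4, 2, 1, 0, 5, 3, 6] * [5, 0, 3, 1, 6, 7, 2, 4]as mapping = [0→4, 1→6, 2→3, 3→0, 4→5, 5→7, 6→1, 7→2]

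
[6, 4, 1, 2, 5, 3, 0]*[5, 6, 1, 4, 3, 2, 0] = [0, 3, 6, 1, 2, 4, 5]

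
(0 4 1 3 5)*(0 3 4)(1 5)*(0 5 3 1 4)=(0 5 1)(3 4)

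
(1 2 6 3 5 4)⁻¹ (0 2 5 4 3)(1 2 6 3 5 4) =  (0 6 4 1 5)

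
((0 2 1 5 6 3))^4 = (0 6 1)(2 3 5)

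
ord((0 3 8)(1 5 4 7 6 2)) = 6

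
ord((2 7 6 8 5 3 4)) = 7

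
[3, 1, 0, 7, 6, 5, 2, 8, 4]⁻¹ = [2, 1, 6, 0, 8, 5, 4, 3, 7]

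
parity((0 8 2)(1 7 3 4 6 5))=odd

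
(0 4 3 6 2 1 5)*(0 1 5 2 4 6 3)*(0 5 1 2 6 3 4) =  (0 3 4 5 2 1 6)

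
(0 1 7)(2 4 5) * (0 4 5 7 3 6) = (0 1 3 6)(2 5)(4 7)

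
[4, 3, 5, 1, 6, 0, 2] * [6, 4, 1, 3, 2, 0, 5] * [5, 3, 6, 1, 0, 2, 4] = [6, 1, 5, 0, 2, 4, 3]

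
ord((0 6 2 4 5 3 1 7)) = 8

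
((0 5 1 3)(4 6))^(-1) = (0 3 1 5)(4 6)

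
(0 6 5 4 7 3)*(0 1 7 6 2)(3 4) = (0 2)(1 7 4 6 5 3)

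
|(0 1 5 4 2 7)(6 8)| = 6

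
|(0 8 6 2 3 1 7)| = 7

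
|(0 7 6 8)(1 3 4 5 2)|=20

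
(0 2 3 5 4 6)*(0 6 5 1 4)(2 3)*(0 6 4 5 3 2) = (0 2)(1 5 6 4 3)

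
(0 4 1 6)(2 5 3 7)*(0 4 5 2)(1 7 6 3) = (0 5 1 3 6 4 7)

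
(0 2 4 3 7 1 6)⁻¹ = (0 6 1 7 3 4 2)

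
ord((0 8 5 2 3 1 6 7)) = 8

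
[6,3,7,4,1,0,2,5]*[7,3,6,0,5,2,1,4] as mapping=[0→1,1→0,2→4,3→5,4→3,5→7,6→6,7→2] 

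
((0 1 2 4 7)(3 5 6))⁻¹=(0 7 4 2 1)(3 6 5)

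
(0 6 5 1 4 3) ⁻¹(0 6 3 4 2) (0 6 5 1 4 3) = (0 3 2 6 5) 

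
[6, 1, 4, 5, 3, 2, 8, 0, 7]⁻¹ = [7, 1, 5, 4, 2, 3, 0, 8, 6]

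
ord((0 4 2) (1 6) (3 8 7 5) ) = 12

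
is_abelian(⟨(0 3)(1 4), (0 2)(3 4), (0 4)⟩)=no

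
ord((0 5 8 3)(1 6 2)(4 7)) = 12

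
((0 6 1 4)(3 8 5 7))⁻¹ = (0 4 1 6)(3 7 5 8)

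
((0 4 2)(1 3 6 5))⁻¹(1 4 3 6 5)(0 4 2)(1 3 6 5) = (1 3 2 6 5)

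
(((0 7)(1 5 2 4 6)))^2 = (1 2 6 5 4)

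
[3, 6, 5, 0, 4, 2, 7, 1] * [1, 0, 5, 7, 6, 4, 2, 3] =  [7, 2, 4, 1, 6, 5, 3, 0]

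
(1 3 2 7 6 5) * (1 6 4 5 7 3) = (2 3)(4 5 6 7)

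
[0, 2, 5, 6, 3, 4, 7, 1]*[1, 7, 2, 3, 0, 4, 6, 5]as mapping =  [0→1, 1→2, 2→4, 3→6, 4→3, 5→0, 6→5, 7→7]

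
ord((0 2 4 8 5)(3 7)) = 10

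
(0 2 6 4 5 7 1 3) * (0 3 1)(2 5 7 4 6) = (0 5 4 7)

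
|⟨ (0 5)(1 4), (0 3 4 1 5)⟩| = 60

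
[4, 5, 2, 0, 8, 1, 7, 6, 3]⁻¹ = [3, 5, 2, 8, 0, 1, 7, 6, 4]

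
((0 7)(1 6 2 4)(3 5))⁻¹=(0 7)(1 4 2 6)(3 5)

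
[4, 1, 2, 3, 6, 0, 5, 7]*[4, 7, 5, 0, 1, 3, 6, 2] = [1, 7, 5, 0, 6, 4, 3, 2]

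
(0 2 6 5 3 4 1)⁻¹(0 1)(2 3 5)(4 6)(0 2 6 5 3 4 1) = (0 2)(1 5)(3 6 4)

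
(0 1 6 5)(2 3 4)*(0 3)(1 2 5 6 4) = (0 2)(1 4 5 3)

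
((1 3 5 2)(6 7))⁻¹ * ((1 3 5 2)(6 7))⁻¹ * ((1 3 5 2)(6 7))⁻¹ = (1 3 5 2)(6 7)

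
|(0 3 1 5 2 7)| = 6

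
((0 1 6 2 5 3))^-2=(0 5 6)(1 3 2)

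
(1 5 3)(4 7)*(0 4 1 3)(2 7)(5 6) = (0 4 2 7 1 6 5)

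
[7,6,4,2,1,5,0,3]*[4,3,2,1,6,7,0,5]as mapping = [0→5,1→0,2→6,3→2,4→3,5→7,6→4,7→1]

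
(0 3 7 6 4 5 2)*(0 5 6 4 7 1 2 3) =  (1 2 5 3)(4 6 7)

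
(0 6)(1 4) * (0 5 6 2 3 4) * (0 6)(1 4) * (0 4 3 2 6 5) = (0 6)(1 5 4 3)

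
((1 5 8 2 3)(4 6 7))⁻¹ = (1 3 2 8 5)(4 7 6)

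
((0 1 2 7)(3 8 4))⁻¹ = (0 7 2 1)(3 4 8)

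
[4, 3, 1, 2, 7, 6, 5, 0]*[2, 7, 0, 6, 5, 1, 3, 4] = [5, 6, 7, 0, 4, 3, 1, 2]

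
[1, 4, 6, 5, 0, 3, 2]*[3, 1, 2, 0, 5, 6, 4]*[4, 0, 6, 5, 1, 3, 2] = [0, 3, 1, 2, 5, 4, 6]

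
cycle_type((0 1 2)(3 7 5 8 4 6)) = 3.6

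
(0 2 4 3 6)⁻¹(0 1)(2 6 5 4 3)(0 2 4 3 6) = (0 5 3 6 4)(1 2)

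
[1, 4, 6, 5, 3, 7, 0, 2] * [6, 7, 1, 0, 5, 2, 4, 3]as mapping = [0→7, 1→5, 2→4, 3→2, 4→0, 5→3, 6→6, 7→1]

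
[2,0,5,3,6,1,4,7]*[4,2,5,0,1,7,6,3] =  [5,4,7,0,6,2,1,3]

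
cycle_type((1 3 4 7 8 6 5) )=7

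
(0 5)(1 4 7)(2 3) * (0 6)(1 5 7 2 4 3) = (0 7 5 6)(1 3 4 2)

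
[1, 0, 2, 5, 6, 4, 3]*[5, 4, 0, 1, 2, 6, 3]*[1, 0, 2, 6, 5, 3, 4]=[5, 3, 1, 4, 6, 2, 0]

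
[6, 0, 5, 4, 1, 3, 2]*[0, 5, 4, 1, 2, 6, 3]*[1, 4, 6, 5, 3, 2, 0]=[5, 1, 0, 6, 2, 4, 3]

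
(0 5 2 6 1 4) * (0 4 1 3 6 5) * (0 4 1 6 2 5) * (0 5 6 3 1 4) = (1 3 2 5 6) 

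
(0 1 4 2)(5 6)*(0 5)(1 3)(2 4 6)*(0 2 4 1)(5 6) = (0 3)(1 5 4)(2 6)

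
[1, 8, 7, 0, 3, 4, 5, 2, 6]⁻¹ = [3, 0, 7, 4, 5, 6, 8, 2, 1]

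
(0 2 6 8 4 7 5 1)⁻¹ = (0 1 5 7 4 8 6 2)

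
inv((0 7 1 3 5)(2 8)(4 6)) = (0 5 3 1 7)(2 8)(4 6)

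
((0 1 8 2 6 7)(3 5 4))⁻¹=(0 7 6 2 8 1)(3 4 5)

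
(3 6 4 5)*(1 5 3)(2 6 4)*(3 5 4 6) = (1 4 5)(2 3 6)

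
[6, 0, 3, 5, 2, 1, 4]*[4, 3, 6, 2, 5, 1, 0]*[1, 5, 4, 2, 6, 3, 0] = [1, 6, 4, 5, 0, 2, 3]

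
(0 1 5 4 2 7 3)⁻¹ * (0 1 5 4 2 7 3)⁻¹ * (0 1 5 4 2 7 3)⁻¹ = (0 2 1 7 5 3 4)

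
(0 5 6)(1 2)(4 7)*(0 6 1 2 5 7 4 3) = (0 7 3)(1 5)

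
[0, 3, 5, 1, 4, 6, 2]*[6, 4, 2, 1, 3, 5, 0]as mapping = [0→6, 1→1, 2→5, 3→4, 4→3, 5→0, 6→2]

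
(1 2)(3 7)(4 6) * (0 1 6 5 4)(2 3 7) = (0 1 3 2 6)(4 5)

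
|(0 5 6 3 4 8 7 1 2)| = 9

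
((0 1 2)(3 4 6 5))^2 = (0 2 1)(3 6)(4 5)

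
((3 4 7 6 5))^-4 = (3 4 7 6 5)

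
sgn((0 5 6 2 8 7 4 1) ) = -1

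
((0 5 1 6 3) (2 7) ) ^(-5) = (2 7) 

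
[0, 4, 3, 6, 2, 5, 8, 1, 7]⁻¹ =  [0, 7, 4, 2, 1, 5, 3, 8, 6]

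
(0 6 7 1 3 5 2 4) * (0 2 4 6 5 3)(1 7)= (0 5 4 2 6 1)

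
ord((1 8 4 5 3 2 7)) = 7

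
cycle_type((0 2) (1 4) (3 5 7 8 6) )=2^2.5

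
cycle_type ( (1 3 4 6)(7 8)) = 2.4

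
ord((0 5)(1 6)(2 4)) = 2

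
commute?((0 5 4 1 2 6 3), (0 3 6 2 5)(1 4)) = no:(0 5 4 1 2 6 3) * (0 3 6 2 5)(1 4) = (1 5), (0 3 6 2 5)(1 4) * (0 5 4 1 2 6 3) = (2 4)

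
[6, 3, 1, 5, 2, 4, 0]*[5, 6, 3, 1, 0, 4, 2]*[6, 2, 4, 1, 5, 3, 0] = [4, 2, 0, 5, 1, 6, 3]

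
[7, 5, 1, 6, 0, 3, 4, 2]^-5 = [1, 6, 3, 0, 2, 4, 7, 5]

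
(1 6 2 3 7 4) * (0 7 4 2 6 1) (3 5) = (0 7 2 5 3 4) 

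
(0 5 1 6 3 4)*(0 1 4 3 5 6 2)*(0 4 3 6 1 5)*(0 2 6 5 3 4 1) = (1 6 2)(3 5 4)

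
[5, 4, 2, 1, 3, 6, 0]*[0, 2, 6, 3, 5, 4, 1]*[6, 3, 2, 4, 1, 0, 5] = [1, 0, 5, 2, 4, 3, 6]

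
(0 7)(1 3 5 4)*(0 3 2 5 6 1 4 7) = (1 2 5 7 3 6)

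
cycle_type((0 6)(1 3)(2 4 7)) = 2^2.3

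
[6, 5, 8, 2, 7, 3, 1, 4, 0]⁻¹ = [8, 6, 3, 5, 7, 1, 0, 4, 2]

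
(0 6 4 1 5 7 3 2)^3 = (0 1 3 6 5 2 4 7)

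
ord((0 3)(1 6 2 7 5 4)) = 6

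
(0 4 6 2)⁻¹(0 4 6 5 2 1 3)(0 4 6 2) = (0 1 3 4 6 2 5)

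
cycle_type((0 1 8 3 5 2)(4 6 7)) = 3.6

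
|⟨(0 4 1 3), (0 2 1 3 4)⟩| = 20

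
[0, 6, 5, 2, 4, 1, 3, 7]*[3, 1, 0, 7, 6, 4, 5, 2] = [3, 5, 4, 0, 6, 1, 7, 2]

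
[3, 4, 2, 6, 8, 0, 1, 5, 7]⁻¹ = [5, 6, 2, 0, 1, 7, 3, 8, 4]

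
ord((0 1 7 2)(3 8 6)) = 12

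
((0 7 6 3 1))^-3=(0 6 1 7 3)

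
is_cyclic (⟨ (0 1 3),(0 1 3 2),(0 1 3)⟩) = no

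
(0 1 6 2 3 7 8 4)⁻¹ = (0 4 8 7 3 2 6 1)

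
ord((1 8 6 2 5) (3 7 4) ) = 15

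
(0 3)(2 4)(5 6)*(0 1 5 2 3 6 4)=(0 6 2)(1 5 4 3)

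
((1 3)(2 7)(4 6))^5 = (1 3)(2 7)(4 6)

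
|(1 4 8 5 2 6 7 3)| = 8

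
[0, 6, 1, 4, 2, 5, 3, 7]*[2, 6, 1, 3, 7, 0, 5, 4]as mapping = [0→2, 1→5, 2→6, 3→7, 4→1, 5→0, 6→3, 7→4]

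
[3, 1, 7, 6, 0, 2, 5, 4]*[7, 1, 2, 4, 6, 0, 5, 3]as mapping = [0→4, 1→1, 2→3, 3→5, 4→7, 5→2, 6→0, 7→6]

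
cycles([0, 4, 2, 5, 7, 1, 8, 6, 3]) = (1 4 7 6 8 3 5)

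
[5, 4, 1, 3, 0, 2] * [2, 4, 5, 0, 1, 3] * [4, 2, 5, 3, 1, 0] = [3, 2, 1, 4, 5, 0]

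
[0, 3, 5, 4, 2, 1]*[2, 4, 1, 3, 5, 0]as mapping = [0→2, 1→3, 2→0, 3→5, 4→1, 5→4]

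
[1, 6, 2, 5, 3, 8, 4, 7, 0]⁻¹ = [8, 0, 2, 4, 6, 3, 1, 7, 5]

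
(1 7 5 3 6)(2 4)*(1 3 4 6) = (1 7 5 4 2 6 3)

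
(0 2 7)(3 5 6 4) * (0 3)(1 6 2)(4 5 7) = (0 1 6 5 2 4)(3 7)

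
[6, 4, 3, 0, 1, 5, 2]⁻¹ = [3, 4, 6, 2, 1, 5, 0]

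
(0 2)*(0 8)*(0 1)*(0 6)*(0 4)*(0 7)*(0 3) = (0 2 8 1 6 4 7 3)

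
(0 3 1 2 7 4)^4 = (0 7 1)(2 3 4)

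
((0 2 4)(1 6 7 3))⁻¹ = (0 4 2)(1 3 7 6)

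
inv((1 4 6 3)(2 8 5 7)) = (1 3 6 4)(2 7 5 8)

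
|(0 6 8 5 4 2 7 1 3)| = 9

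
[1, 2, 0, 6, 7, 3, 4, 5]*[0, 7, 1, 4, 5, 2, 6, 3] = [7, 1, 0, 6, 3, 4, 5, 2]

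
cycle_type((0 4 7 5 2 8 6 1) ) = 8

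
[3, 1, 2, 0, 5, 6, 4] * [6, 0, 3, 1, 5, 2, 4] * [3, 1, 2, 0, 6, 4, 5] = [1, 3, 0, 5, 2, 6, 4]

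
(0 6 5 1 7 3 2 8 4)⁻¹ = (0 4 8 2 3 7 1 5 6)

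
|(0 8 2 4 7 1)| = 6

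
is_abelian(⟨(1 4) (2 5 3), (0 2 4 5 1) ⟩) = no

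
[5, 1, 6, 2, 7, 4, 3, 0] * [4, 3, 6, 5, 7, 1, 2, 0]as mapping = [0→1, 1→3, 2→2, 3→6, 4→0, 5→7, 6→5, 7→4]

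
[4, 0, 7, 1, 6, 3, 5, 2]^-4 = [6, 4, 2, 0, 5, 1, 3, 7]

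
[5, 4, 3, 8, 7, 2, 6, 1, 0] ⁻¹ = [8, 7, 5, 2, 1, 0, 6, 4, 3] 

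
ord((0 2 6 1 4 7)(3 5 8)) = 6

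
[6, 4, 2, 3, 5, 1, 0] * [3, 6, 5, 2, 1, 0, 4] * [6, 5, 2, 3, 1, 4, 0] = [1, 5, 4, 2, 6, 0, 3]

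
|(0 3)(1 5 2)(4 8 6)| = 6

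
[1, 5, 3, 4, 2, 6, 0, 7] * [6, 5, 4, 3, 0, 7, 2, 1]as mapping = [0→5, 1→7, 2→3, 3→0, 4→4, 5→2, 6→6, 7→1]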